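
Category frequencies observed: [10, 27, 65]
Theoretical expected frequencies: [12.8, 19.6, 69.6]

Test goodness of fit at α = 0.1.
Chi-square goodness of fit test:
H₀: observed counts match expected distribution
H₁: observed counts differ from expected distribution
df = k - 1 = 2
χ² = Σ(O - E)²/E
   = (10 - 12.8)²/12.8 + (27 - 19.6)²/19.6 + (65 - 69.6)²/69.6
   = 0.613 + 2.794 + 0.304
   = 3.71
p-value = 0.1564

Since p-value > α = 0.1, we fail to reject H₀.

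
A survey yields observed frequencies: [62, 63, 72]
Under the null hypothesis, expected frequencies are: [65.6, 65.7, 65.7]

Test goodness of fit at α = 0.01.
Chi-square goodness of fit test:
H₀: observed counts match expected distribution
H₁: observed counts differ from expected distribution
df = k - 1 = 2
χ² = Σ(O - E)²/E
   = (62 - 65.6)²/65.6 + (63 - 65.7)²/65.7 + (72 - 65.7)²/65.7
   = 0.198 + 0.111 + 0.604
   = 0.91
p-value = 0.6336

Since p-value > α = 0.01, we fail to reject H₀.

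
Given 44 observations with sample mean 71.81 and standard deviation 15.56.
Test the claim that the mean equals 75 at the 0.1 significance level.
One-sample t-test:
H₀: μ = 75
H₁: μ ≠ 75
df = n - 1 = 43
t = (x̄ - μ₀) / (s/√n) = (71.81 - 75) / (15.56/√44) = -1.360
p-value = 0.1809

Since p-value > α = 0.1, we fail to reject H₀.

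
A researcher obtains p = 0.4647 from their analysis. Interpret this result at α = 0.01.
Since p = 0.4647 > α = 0.01, fail to reject H₀.
There is insufficient evidence to reject the null hypothesis; the result is not statistically significant at the 0.01 level.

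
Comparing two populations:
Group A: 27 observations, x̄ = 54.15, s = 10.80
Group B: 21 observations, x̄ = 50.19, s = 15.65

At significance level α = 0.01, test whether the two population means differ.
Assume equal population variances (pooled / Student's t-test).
Student's two-sample t-test (equal variances):
H₀: μ₁ = μ₂
H₁: μ₁ ≠ μ₂
df = n₁ + n₂ - 2 = 46
Pooled variance s_p² = [(n₁-1)s₁² + (n₂-1)s₂²] / (n₁ + n₂ - 2) = [(26)(10.80²) + (20)(15.65²)] / 46 = 172.4150
SE = √(s_p²(1/n₁ + 1/n₂)) = √(172.4150 × (1/27 + 1/21)) = 3.8205
t = (x̄₁ - x̄₂) / SE = (54.15 - 50.19) / 3.8205 = 3.96 / 3.8205 = 1.037
p-value = 0.3054

Since p-value > α = 0.01, we fail to reject H₀.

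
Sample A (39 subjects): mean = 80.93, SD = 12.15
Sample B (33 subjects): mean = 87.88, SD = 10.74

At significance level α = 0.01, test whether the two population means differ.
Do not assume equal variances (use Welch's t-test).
Welch's two-sample t-test:
H₀: μ₁ = μ₂
H₁: μ₁ ≠ μ₂
s₁²/n₁ = 12.15²/39 = 3.7852,  s₂²/n₂ = 10.74²/33 = 3.4954
SE = √(s₁²/n₁ + s₂²/n₂) = √(3.7852 + 3.4954) = 2.6983
df (Welch-Satterthwaite) = (s₁²/n₁ + s₂²/n₂)² / [(s₁²/n₁)²/(n₁-1) + (s₂²/n₂)²/(n₂-1)] ≈ 69.85
t = (x̄₁ - x̄₂) / SE = (80.93 - 87.88) / 2.6983 = -6.95 / 2.6983 = -2.576
p-value = 0.0121

Since p-value > α = 0.01, we fail to reject H₀.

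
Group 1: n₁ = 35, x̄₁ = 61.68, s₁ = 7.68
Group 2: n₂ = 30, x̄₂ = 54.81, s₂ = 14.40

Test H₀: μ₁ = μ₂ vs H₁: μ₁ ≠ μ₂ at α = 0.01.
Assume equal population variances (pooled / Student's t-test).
Student's two-sample t-test (equal variances):
H₀: μ₁ = μ₂
H₁: μ₁ ≠ μ₂
df = n₁ + n₂ - 2 = 63
Pooled variance s_p² = [(n₁-1)s₁² + (n₂-1)s₂²] / (n₁ + n₂ - 2) = [(34)(7.68²) + (29)(14.40²)] / 63 = 127.2832
SE = √(s_p²(1/n₁ + 1/n₂)) = √(127.2832 × (1/35 + 1/30)) = 2.8070
t = (x̄₁ - x̄₂) / SE = (61.68 - 54.81) / 2.8070 = 6.87 / 2.8070 = 2.447
p-value = 0.0172

Since p-value > α = 0.01, we fail to reject H₀.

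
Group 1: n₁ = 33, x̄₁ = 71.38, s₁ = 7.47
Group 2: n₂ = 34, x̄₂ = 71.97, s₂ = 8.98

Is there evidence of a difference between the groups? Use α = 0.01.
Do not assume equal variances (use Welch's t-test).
Welch's two-sample t-test:
H₀: μ₁ = μ₂
H₁: μ₁ ≠ μ₂
s₁²/n₁ = 7.47²/33 = 1.6909,  s₂²/n₂ = 8.98²/34 = 2.3718
SE = √(s₁²/n₁ + s₂²/n₂) = √(1.6909 + 2.3718) = 2.0156
df (Welch-Satterthwaite) = (s₁²/n₁ + s₂²/n₂)² / [(s₁²/n₁)²/(n₁-1) + (s₂²/n₂)²/(n₂-1)] ≈ 63.53
t = (x̄₁ - x̄₂) / SE = (71.38 - 71.97) / 2.0156 = -0.59 / 2.0156 = -0.293
p-value = 0.7707

Since p-value > α = 0.01, we fail to reject H₀.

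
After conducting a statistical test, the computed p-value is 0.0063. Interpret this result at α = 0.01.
Since p = 0.0063 < α = 0.01, reject H₀.
There is sufficient evidence to reject the null hypothesis; the result is statistically significant at the 0.01 level.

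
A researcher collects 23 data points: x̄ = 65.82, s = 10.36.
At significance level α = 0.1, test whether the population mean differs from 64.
One-sample t-test:
H₀: μ = 64
H₁: μ ≠ 64
df = n - 1 = 22
t = (x̄ - μ₀) / (s/√n) = (65.82 - 64) / (10.36/√23) = 0.843
p-value = 0.4086

Since p-value > α = 0.1, we fail to reject H₀.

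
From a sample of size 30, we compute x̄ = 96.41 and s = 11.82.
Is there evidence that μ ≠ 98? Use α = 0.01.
One-sample t-test:
H₀: μ = 98
H₁: μ ≠ 98
df = n - 1 = 29
t = (x̄ - μ₀) / (s/√n) = (96.41 - 98) / (11.82/√30) = -0.737
p-value = 0.4672

Since p-value > α = 0.01, we fail to reject H₀.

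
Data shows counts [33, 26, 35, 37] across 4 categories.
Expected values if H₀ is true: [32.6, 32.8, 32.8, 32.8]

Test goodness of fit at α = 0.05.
Chi-square goodness of fit test:
H₀: observed counts match expected distribution
H₁: observed counts differ from expected distribution
df = k - 1 = 3
χ² = Σ(O - E)²/E
   = (33 - 32.6)²/32.6 + (26 - 32.8)²/32.8 + (35 - 32.8)²/32.8 + (37 - 32.8)²/32.8
   = 0.005 + 1.410 + 0.148 + 0.538
   = 2.10
p-value = 0.5519

Since p-value > α = 0.05, we fail to reject H₀.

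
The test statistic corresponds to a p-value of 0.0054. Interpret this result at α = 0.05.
Since p = 0.0054 < α = 0.05, reject H₀.
There is sufficient evidence to reject the null hypothesis; the result is statistically significant at the 0.05 level.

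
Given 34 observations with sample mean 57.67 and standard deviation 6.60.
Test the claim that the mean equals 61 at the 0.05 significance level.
One-sample t-test:
H₀: μ = 61
H₁: μ ≠ 61
df = n - 1 = 33
t = (x̄ - μ₀) / (s/√n) = (57.67 - 61) / (6.60/√34) = -2.942
p-value = 0.0059

Since p-value < α = 0.05, we reject H₀.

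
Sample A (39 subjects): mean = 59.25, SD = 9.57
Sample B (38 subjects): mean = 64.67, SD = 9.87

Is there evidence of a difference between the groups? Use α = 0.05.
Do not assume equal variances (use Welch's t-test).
Welch's two-sample t-test:
H₀: μ₁ = μ₂
H₁: μ₁ ≠ μ₂
s₁²/n₁ = 9.57²/39 = 2.3483,  s₂²/n₂ = 9.87²/38 = 2.5636
SE = √(s₁²/n₁ + s₂²/n₂) = √(2.3483 + 2.5636) = 2.2163
df (Welch-Satterthwaite) = (s₁²/n₁ + s₂²/n₂)² / [(s₁²/n₁)²/(n₁-1) + (s₂²/n₂)²/(n₂-1)] ≈ 74.76
t = (x̄₁ - x̄₂) / SE = (59.25 - 64.67) / 2.2163 = -5.42 / 2.2163 = -2.446
p-value = 0.0168

Since p-value < α = 0.05, we reject H₀.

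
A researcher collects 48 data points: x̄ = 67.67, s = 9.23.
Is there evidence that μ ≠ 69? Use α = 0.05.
One-sample t-test:
H₀: μ = 69
H₁: μ ≠ 69
df = n - 1 = 47
t = (x̄ - μ₀) / (s/√n) = (67.67 - 69) / (9.23/√48) = -0.998
p-value = 0.3232

Since p-value > α = 0.05, we fail to reject H₀.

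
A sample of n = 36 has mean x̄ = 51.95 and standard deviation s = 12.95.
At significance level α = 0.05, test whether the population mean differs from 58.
One-sample t-test:
H₀: μ = 58
H₁: μ ≠ 58
df = n - 1 = 35
t = (x̄ - μ₀) / (s/√n) = (51.95 - 58) / (12.95/√36) = -2.803
p-value = 0.0082

Since p-value < α = 0.05, we reject H₀.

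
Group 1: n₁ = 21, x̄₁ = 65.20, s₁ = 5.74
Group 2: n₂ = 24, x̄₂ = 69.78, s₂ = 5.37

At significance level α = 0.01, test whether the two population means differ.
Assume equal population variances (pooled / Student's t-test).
Student's two-sample t-test (equal variances):
H₀: μ₁ = μ₂
H₁: μ₁ ≠ μ₂
df = n₁ + n₂ - 2 = 43
Pooled variance s_p² = [(n₁-1)s₁² + (n₂-1)s₂²] / (n₁ + n₂ - 2) = [(20)(5.74²) + (23)(5.37²)] / 43 = 30.7489
SE = √(s_p²(1/n₁ + 1/n₂)) = √(30.7489 × (1/21 + 1/24)) = 1.6569
t = (x̄₁ - x̄₂) / SE = (65.20 - 69.78) / 1.6569 = -4.58 / 1.6569 = -2.764
p-value = 0.0084

Since p-value < α = 0.01, we reject H₀.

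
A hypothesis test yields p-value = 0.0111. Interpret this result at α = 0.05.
Since p = 0.0111 < α = 0.05, reject H₀.
There is sufficient evidence to reject the null hypothesis; the result is statistically significant at the 0.05 level.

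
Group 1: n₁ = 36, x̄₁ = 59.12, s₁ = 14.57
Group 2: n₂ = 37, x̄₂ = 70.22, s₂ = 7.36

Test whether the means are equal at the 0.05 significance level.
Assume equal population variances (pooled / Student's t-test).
Student's two-sample t-test (equal variances):
H₀: μ₁ = μ₂
H₁: μ₁ ≠ μ₂
df = n₁ + n₂ - 2 = 71
Pooled variance s_p² = [(n₁-1)s₁² + (n₂-1)s₂²] / (n₁ + n₂ - 2) = [(35)(14.57²) + (36)(7.36²)] / 71 = 132.1138
SE = √(s_p²(1/n₁ + 1/n₂)) = √(132.1138 × (1/36 + 1/37)) = 2.6908
t = (x̄₁ - x̄₂) / SE = (59.12 - 70.22) / 2.6908 = -11.10 / 2.6908 = -4.125
p-value = 0.0001

Since p-value < α = 0.05, we reject H₀.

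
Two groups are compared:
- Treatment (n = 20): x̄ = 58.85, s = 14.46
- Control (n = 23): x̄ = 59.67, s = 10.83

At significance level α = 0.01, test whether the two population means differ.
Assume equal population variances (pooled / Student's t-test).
Student's two-sample t-test (equal variances):
H₀: μ₁ = μ₂
H₁: μ₁ ≠ μ₂
df = n₁ + n₂ - 2 = 41
Pooled variance s_p² = [(n₁-1)s₁² + (n₂-1)s₂²] / (n₁ + n₂ - 2) = [(19)(14.46²) + (22)(10.83²)] / 41 = 159.8316
SE = √(s_p²(1/n₁ + 1/n₂)) = √(159.8316 × (1/20 + 1/23)) = 3.8653
t = (x̄₁ - x̄₂) / SE = (58.85 - 59.67) / 3.8653 = -0.82 / 3.8653 = -0.212
p-value = 0.8330

Since p-value > α = 0.01, we fail to reject H₀.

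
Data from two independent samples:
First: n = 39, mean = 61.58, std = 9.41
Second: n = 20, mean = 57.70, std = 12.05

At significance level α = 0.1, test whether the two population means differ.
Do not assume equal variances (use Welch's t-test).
Welch's two-sample t-test:
H₀: μ₁ = μ₂
H₁: μ₁ ≠ μ₂
s₁²/n₁ = 9.41²/39 = 2.2705,  s₂²/n₂ = 12.05²/20 = 7.2601
SE = √(s₁²/n₁ + s₂²/n₂) = √(2.2705 + 7.2601) = 3.0872
df (Welch-Satterthwaite) = (s₁²/n₁ + s₂²/n₂)² / [(s₁²/n₁)²/(n₁-1) + (s₂²/n₂)²/(n₂-1)] ≈ 31.22
t = (x̄₁ - x̄₂) / SE = (61.58 - 57.70) / 3.0872 = 3.88 / 3.0872 = 1.257
p-value = 0.2181

Since p-value > α = 0.1, we fail to reject H₀.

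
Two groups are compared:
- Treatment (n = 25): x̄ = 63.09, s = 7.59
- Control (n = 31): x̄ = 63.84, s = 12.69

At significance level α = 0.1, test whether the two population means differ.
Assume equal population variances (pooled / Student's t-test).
Student's two-sample t-test (equal variances):
H₀: μ₁ = μ₂
H₁: μ₁ ≠ μ₂
df = n₁ + n₂ - 2 = 54
Pooled variance s_p² = [(n₁-1)s₁² + (n₂-1)s₂²] / (n₁ + n₂ - 2) = [(24)(7.59²) + (30)(12.69²)] / 54 = 115.0681
SE = √(s_p²(1/n₁ + 1/n₂)) = √(115.0681 × (1/25 + 1/31)) = 2.8835
t = (x̄₁ - x̄₂) / SE = (63.09 - 63.84) / 2.8835 = -0.75 / 2.8835 = -0.260
p-value = 0.7958

Since p-value > α = 0.1, we fail to reject H₀.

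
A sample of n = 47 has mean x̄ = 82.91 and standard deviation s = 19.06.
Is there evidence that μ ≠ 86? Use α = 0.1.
One-sample t-test:
H₀: μ = 86
H₁: μ ≠ 86
df = n - 1 = 46
t = (x̄ - μ₀) / (s/√n) = (82.91 - 86) / (19.06/√47) = -1.111
p-value = 0.2722

Since p-value > α = 0.1, we fail to reject H₀.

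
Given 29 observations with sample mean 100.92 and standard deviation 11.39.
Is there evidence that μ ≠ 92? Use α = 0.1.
One-sample t-test:
H₀: μ = 92
H₁: μ ≠ 92
df = n - 1 = 28
t = (x̄ - μ₀) / (s/√n) = (100.92 - 92) / (11.39/√29) = 4.217
p-value = 0.0002

Since p-value < α = 0.1, we reject H₀.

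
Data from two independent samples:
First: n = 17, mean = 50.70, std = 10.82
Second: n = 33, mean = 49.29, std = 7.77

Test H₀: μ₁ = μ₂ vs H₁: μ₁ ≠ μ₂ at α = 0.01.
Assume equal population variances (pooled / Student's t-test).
Student's two-sample t-test (equal variances):
H₀: μ₁ = μ₂
H₁: μ₁ ≠ μ₂
df = n₁ + n₂ - 2 = 48
Pooled variance s_p² = [(n₁-1)s₁² + (n₂-1)s₂²] / (n₁ + n₂ - 2) = [(16)(10.82²) + (32)(7.77²)] / 48 = 79.2727
SE = √(s_p²(1/n₁ + 1/n₂)) = √(79.2727 × (1/17 + 1/33)) = 2.6581
t = (x̄₁ - x̄₂) / SE = (50.70 - 49.29) / 2.6581 = 1.41 / 2.6581 = 0.530
p-value = 0.5982

Since p-value > α = 0.01, we fail to reject H₀.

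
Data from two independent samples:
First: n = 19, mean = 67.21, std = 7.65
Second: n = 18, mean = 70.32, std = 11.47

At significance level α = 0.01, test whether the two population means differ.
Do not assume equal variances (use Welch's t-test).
Welch's two-sample t-test:
H₀: μ₁ = μ₂
H₁: μ₁ ≠ μ₂
s₁²/n₁ = 7.65²/19 = 3.0801,  s₂²/n₂ = 11.47²/18 = 7.3089
SE = √(s₁²/n₁ + s₂²/n₂) = √(3.0801 + 7.3089) = 3.2232
df (Welch-Satterthwaite) = (s₁²/n₁ + s₂²/n₂)² / [(s₁²/n₁)²/(n₁-1) + (s₂²/n₂)²/(n₂-1)] ≈ 29.41
t = (x̄₁ - x̄₂) / SE = (67.21 - 70.32) / 3.2232 = -3.11 / 3.2232 = -0.965
p-value = 0.3425

Since p-value > α = 0.01, we fail to reject H₀.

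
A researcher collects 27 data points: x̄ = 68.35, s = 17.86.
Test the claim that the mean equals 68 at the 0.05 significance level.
One-sample t-test:
H₀: μ = 68
H₁: μ ≠ 68
df = n - 1 = 26
t = (x̄ - μ₀) / (s/√n) = (68.35 - 68) / (17.86/√27) = 0.102
p-value = 0.9197

Since p-value > α = 0.05, we fail to reject H₀.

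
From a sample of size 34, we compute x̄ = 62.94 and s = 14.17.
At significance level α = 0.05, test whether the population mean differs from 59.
One-sample t-test:
H₀: μ = 59
H₁: μ ≠ 59
df = n - 1 = 33
t = (x̄ - μ₀) / (s/√n) = (62.94 - 59) / (14.17/√34) = 1.621
p-value = 0.1145

Since p-value > α = 0.05, we fail to reject H₀.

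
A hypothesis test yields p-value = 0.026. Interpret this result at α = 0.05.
Since p = 0.026 < α = 0.05, reject H₀.
There is sufficient evidence to reject the null hypothesis; the result is statistically significant at the 0.05 level.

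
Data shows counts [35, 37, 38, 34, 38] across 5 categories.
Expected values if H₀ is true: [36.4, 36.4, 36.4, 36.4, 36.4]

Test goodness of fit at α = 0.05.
Chi-square goodness of fit test:
H₀: observed counts match expected distribution
H₁: observed counts differ from expected distribution
df = k - 1 = 4
χ² = Σ(O - E)²/E
   = (35 - 36.4)²/36.4 + (37 - 36.4)²/36.4 + (38 - 36.4)²/36.4 + (34 - 36.4)²/36.4 + (38 - 36.4)²/36.4
   = 0.054 + 0.010 + 0.070 + 0.158 + 0.070
   = 0.36
p-value = 0.9854

Since p-value > α = 0.05, we fail to reject H₀.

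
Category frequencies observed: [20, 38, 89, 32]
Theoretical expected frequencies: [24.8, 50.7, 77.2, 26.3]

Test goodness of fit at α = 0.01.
Chi-square goodness of fit test:
H₀: observed counts match expected distribution
H₁: observed counts differ from expected distribution
df = k - 1 = 3
χ² = Σ(O - E)²/E
   = (20 - 24.8)²/24.8 + (38 - 50.7)²/50.7 + (89 - 77.2)²/77.2 + (32 - 26.3)²/26.3
   = 0.929 + 3.181 + 1.804 + 1.235
   = 7.15
p-value = 0.0673

Since p-value > α = 0.01, we fail to reject H₀.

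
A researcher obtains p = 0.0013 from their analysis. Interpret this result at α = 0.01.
Since p = 0.0013 < α = 0.01, reject H₀.
There is sufficient evidence to reject the null hypothesis; the result is statistically significant at the 0.01 level.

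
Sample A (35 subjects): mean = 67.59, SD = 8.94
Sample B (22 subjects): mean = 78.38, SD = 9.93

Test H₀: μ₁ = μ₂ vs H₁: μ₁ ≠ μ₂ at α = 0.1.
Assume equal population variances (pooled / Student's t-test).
Student's two-sample t-test (equal variances):
H₀: μ₁ = μ₂
H₁: μ₁ ≠ μ₂
df = n₁ + n₂ - 2 = 55
Pooled variance s_p² = [(n₁-1)s₁² + (n₂-1)s₂²] / (n₁ + n₂ - 2) = [(34)(8.94²) + (21)(9.93²)] / 55 = 87.0565
SE = √(s_p²(1/n₁ + 1/n₂)) = √(87.0565 × (1/35 + 1/22)) = 2.5386
t = (x̄₁ - x̄₂) / SE = (67.59 - 78.38) / 2.5386 = -10.79 / 2.5386 = -4.250
p-value = 0.0001

Since p-value < α = 0.1, we reject H₀.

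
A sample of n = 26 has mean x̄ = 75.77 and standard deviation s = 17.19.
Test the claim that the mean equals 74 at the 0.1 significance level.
One-sample t-test:
H₀: μ = 74
H₁: μ ≠ 74
df = n - 1 = 25
t = (x̄ - μ₀) / (s/√n) = (75.77 - 74) / (17.19/√26) = 0.525
p-value = 0.6042

Since p-value > α = 0.1, we fail to reject H₀.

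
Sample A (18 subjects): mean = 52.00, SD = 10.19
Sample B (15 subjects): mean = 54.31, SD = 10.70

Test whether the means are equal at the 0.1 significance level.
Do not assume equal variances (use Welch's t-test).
Welch's two-sample t-test:
H₀: μ₁ = μ₂
H₁: μ₁ ≠ μ₂
s₁²/n₁ = 10.19²/18 = 5.7687,  s₂²/n₂ = 10.70²/15 = 7.6327
SE = √(s₁²/n₁ + s₂²/n₂) = √(5.7687 + 7.6327) = 3.6608
df (Welch-Satterthwaite) = (s₁²/n₁ + s₂²/n₂)² / [(s₁²/n₁)²/(n₁-1) + (s₂²/n₂)²/(n₂-1)] ≈ 29.35
t = (x̄₁ - x̄₂) / SE = (52.00 - 54.31) / 3.6608 = -2.31 / 3.6608 = -0.631
p-value = 0.5329

Since p-value > α = 0.1, we fail to reject H₀.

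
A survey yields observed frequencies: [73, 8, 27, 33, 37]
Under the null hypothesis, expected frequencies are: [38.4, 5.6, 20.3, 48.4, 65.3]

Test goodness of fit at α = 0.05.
Chi-square goodness of fit test:
H₀: observed counts match expected distribution
H₁: observed counts differ from expected distribution
df = k - 1 = 4
χ² = Σ(O - E)²/E
   = (73 - 38.4)²/38.4 + (8 - 5.6)²/5.6 + (27 - 20.3)²/20.3 + (33 - 48.4)²/48.4 + (37 - 65.3)²/65.3
   = 31.176 + 1.029 + 2.211 + 4.900 + 12.265
   = 51.58
p-value < 0.0001

Since p-value < α = 0.05, we reject H₀.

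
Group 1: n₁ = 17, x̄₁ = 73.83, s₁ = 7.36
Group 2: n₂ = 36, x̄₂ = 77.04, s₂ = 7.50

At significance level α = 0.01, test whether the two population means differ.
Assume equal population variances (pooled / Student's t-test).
Student's two-sample t-test (equal variances):
H₀: μ₁ = μ₂
H₁: μ₁ ≠ μ₂
df = n₁ + n₂ - 2 = 51
Pooled variance s_p² = [(n₁-1)s₁² + (n₂-1)s₂²] / (n₁ + n₂ - 2) = [(16)(7.36²) + (35)(7.50²)] / 51 = 55.5973
SE = √(s_p²(1/n₁ + 1/n₂)) = √(55.5973 × (1/17 + 1/36)) = 2.1943
t = (x̄₁ - x̄₂) / SE = (73.83 - 77.04) / 2.1943 = -3.21 / 2.1943 = -1.463
p-value = 0.1496

Since p-value > α = 0.01, we fail to reject H₀.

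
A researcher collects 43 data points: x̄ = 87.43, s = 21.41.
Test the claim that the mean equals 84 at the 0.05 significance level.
One-sample t-test:
H₀: μ = 84
H₁: μ ≠ 84
df = n - 1 = 42
t = (x̄ - μ₀) / (s/√n) = (87.43 - 84) / (21.41/√43) = 1.051
p-value = 0.2995

Since p-value > α = 0.05, we fail to reject H₀.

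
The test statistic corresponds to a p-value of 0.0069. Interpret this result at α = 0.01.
Since p = 0.0069 < α = 0.01, reject H₀.
There is sufficient evidence to reject the null hypothesis; the result is statistically significant at the 0.01 level.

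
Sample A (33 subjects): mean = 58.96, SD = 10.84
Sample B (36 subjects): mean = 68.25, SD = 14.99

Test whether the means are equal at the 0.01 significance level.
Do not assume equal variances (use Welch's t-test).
Welch's two-sample t-test:
H₀: μ₁ = μ₂
H₁: μ₁ ≠ μ₂
s₁²/n₁ = 10.84²/33 = 3.5608,  s₂²/n₂ = 14.99²/36 = 6.2417
SE = √(s₁²/n₁ + s₂²/n₂) = √(3.5608 + 6.2417) = 3.1309
df (Welch-Satterthwaite) = (s₁²/n₁ + s₂²/n₂)² / [(s₁²/n₁)²/(n₁-1) + (s₂²/n₂)²/(n₂-1)] ≈ 63.66
t = (x̄₁ - x̄₂) / SE = (58.96 - 68.25) / 3.1309 = -9.29 / 3.1309 = -2.967
p-value = 0.0042

Since p-value < α = 0.01, we reject H₀.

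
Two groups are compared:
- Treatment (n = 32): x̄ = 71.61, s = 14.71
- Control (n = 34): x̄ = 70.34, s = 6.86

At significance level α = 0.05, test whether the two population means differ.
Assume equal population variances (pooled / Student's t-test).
Student's two-sample t-test (equal variances):
H₀: μ₁ = μ₂
H₁: μ₁ ≠ μ₂
df = n₁ + n₂ - 2 = 64
Pooled variance s_p² = [(n₁-1)s₁² + (n₂-1)s₂²] / (n₁ + n₂ - 2) = [(31)(14.71²) + (33)(6.86²)] / 64 = 129.0762
SE = √(s_p²(1/n₁ + 1/n₂)) = √(129.0762 × (1/32 + 1/34)) = 2.7982
t = (x̄₁ - x̄₂) / SE = (71.61 - 70.34) / 2.7982 = 1.27 / 2.7982 = 0.454
p-value = 0.6515

Since p-value > α = 0.05, we fail to reject H₀.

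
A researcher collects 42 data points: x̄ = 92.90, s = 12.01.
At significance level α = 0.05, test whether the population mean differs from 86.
One-sample t-test:
H₀: μ = 86
H₁: μ ≠ 86
df = n - 1 = 41
t = (x̄ - μ₀) / (s/√n) = (92.90 - 86) / (12.01/√42) = 3.723
p-value = 0.0006

Since p-value < α = 0.05, we reject H₀.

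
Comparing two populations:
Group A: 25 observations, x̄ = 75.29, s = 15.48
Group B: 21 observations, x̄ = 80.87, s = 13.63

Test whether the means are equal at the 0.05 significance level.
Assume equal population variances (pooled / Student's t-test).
Student's two-sample t-test (equal variances):
H₀: μ₁ = μ₂
H₁: μ₁ ≠ μ₂
df = n₁ + n₂ - 2 = 44
Pooled variance s_p² = [(n₁-1)s₁² + (n₂-1)s₂²] / (n₁ + n₂ - 2) = [(24)(15.48²) + (20)(13.63²)] / 44 = 215.1515
SE = √(s_p²(1/n₁ + 1/n₂)) = √(215.1515 × (1/25 + 1/21)) = 4.3418
t = (x̄₁ - x̄₂) / SE = (75.29 - 80.87) / 4.3418 = -5.58 / 4.3418 = -1.285
p-value = 0.2055

Since p-value > α = 0.05, we fail to reject H₀.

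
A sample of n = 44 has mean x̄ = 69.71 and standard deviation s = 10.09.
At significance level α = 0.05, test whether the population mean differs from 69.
One-sample t-test:
H₀: μ = 69
H₁: μ ≠ 69
df = n - 1 = 43
t = (x̄ - μ₀) / (s/√n) = (69.71 - 69) / (10.09/√44) = 0.467
p-value = 0.6430

Since p-value > α = 0.05, we fail to reject H₀.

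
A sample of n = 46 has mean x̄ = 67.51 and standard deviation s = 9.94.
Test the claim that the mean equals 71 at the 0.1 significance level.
One-sample t-test:
H₀: μ = 71
H₁: μ ≠ 71
df = n - 1 = 45
t = (x̄ - μ₀) / (s/√n) = (67.51 - 71) / (9.94/√46) = -2.381
p-value = 0.0215

Since p-value < α = 0.1, we reject H₀.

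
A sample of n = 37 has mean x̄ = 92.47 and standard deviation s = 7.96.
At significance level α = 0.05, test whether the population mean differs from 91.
One-sample t-test:
H₀: μ = 91
H₁: μ ≠ 91
df = n - 1 = 36
t = (x̄ - μ₀) / (s/√n) = (92.47 - 91) / (7.96/√37) = 1.123
p-value = 0.2687

Since p-value > α = 0.05, we fail to reject H₀.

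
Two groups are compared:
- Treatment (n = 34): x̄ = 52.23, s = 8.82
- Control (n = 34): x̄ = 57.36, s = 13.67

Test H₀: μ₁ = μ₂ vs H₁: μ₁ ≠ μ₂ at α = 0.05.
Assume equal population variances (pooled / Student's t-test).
Student's two-sample t-test (equal variances):
H₀: μ₁ = μ₂
H₁: μ₁ ≠ μ₂
df = n₁ + n₂ - 2 = 66
Pooled variance s_p² = [(n₁-1)s₁² + (n₂-1)s₂²] / (n₁ + n₂ - 2) = [(33)(8.82²) + (33)(13.67²)] / 66 = 132.3306
SE = √(s_p²(1/n₁ + 1/n₂)) = √(132.3306 × (1/34 + 1/34)) = 2.7900
t = (x̄₁ - x̄₂) / SE = (52.23 - 57.36) / 2.7900 = -5.13 / 2.7900 = -1.839
p-value = 0.0705

Since p-value > α = 0.05, we fail to reject H₀.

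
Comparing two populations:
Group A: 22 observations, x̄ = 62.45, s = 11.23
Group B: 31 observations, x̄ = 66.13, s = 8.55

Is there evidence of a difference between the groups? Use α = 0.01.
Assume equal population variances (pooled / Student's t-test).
Student's two-sample t-test (equal variances):
H₀: μ₁ = μ₂
H₁: μ₁ ≠ μ₂
df = n₁ + n₂ - 2 = 51
Pooled variance s_p² = [(n₁-1)s₁² + (n₂-1)s₂²] / (n₁ + n₂ - 2) = [(21)(11.23²) + (30)(8.55²)] / 51 = 94.9303
SE = √(s_p²(1/n₁ + 1/n₂)) = √(94.9303 × (1/22 + 1/31)) = 2.7161
t = (x̄₁ - x̄₂) / SE = (62.45 - 66.13) / 2.7161 = -3.68 / 2.7161 = -1.355
p-value = 0.1814

Since p-value > α = 0.01, we fail to reject H₀.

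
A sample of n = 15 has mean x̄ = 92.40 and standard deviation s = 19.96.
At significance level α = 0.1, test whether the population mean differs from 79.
One-sample t-test:
H₀: μ = 79
H₁: μ ≠ 79
df = n - 1 = 14
t = (x̄ - μ₀) / (s/√n) = (92.40 - 79) / (19.96/√15) = 2.600
p-value = 0.0210

Since p-value < α = 0.1, we reject H₀.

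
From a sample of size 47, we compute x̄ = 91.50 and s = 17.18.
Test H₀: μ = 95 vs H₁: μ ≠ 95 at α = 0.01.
One-sample t-test:
H₀: μ = 95
H₁: μ ≠ 95
df = n - 1 = 46
t = (x̄ - μ₀) / (s/√n) = (91.50 - 95) / (17.18/√47) = -1.397
p-value = 0.1692

Since p-value > α = 0.01, we fail to reject H₀.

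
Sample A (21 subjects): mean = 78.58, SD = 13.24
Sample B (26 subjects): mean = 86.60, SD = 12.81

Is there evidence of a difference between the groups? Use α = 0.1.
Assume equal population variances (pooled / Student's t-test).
Student's two-sample t-test (equal variances):
H₀: μ₁ = μ₂
H₁: μ₁ ≠ μ₂
df = n₁ + n₂ - 2 = 45
Pooled variance s_p² = [(n₁-1)s₁² + (n₂-1)s₂²] / (n₁ + n₂ - 2) = [(20)(13.24²) + (25)(12.81²)] / 45 = 169.0745
SE = √(s_p²(1/n₁ + 1/n₂)) = √(169.0745 × (1/21 + 1/26)) = 3.8150
t = (x̄₁ - x̄₂) / SE = (78.58 - 86.60) / 3.8150 = -8.02 / 3.8150 = -2.102
p-value = 0.0412

Since p-value < α = 0.1, we reject H₀.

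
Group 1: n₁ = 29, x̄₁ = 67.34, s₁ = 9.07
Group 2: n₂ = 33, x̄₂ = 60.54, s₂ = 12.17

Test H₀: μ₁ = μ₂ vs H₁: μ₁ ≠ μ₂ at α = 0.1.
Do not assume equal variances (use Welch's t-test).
Welch's two-sample t-test:
H₀: μ₁ = μ₂
H₁: μ₁ ≠ μ₂
s₁²/n₁ = 9.07²/29 = 2.8367,  s₂²/n₂ = 12.17²/33 = 4.4881
SE = √(s₁²/n₁ + s₂²/n₂) = √(2.8367 + 4.4881) = 2.7064
df (Welch-Satterthwaite) = (s₁²/n₁ + s₂²/n₂)² / [(s₁²/n₁)²/(n₁-1) + (s₂²/n₂)²/(n₂-1)] ≈ 58.52
t = (x̄₁ - x̄₂) / SE = (67.34 - 60.54) / 2.7064 = 6.80 / 2.7064 = 2.513
p-value = 0.0148

Since p-value < α = 0.1, we reject H₀.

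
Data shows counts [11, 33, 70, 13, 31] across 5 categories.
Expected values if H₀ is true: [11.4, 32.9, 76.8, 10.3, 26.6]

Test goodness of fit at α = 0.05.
Chi-square goodness of fit test:
H₀: observed counts match expected distribution
H₁: observed counts differ from expected distribution
df = k - 1 = 4
χ² = Σ(O - E)²/E
   = (11 - 11.4)²/11.4 + (33 - 32.9)²/32.9 + (70 - 76.8)²/76.8 + (13 - 10.3)²/10.3 + (31 - 26.6)²/26.6
   = 0.014 + 0.000 + 0.602 + 0.708 + 0.728
   = 2.05
p-value = 0.7262

Since p-value > α = 0.05, we fail to reject H₀.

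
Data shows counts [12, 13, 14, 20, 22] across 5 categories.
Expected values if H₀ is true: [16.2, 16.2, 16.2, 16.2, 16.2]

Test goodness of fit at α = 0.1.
Chi-square goodness of fit test:
H₀: observed counts match expected distribution
H₁: observed counts differ from expected distribution
df = k - 1 = 4
χ² = Σ(O - E)²/E
   = (12 - 16.2)²/16.2 + (13 - 16.2)²/16.2 + (14 - 16.2)²/16.2 + (20 - 16.2)²/16.2 + (22 - 16.2)²/16.2
   = 1.089 + 0.632 + 0.299 + 0.891 + 2.077
   = 4.99
p-value = 0.2886

Since p-value > α = 0.1, we fail to reject H₀.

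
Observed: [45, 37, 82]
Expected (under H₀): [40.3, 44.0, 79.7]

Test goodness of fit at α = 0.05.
Chi-square goodness of fit test:
H₀: observed counts match expected distribution
H₁: observed counts differ from expected distribution
df = k - 1 = 2
χ² = Σ(O - E)²/E
   = (45 - 40.3)²/40.3 + (37 - 44.0)²/44.0 + (82 - 79.7)²/79.7
   = 0.548 + 1.114 + 0.066
   = 1.73
p-value = 0.4214

Since p-value > α = 0.05, we fail to reject H₀.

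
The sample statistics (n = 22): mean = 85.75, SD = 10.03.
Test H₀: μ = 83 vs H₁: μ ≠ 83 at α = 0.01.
One-sample t-test:
H₀: μ = 83
H₁: μ ≠ 83
df = n - 1 = 21
t = (x̄ - μ₀) / (s/√n) = (85.75 - 83) / (10.03/√22) = 1.286
p-value = 0.2124

Since p-value > α = 0.01, we fail to reject H₀.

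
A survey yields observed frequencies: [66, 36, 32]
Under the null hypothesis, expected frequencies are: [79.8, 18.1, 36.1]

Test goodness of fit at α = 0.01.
Chi-square goodness of fit test:
H₀: observed counts match expected distribution
H₁: observed counts differ from expected distribution
df = k - 1 = 2
χ² = Σ(O - E)²/E
   = (66 - 79.8)²/79.8 + (36 - 18.1)²/18.1 + (32 - 36.1)²/36.1
   = 2.386 + 17.702 + 0.466
   = 20.55
p-value < 0.0001

Since p-value < α = 0.01, we reject H₀.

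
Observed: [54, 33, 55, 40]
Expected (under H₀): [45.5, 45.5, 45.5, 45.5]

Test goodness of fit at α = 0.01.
Chi-square goodness of fit test:
H₀: observed counts match expected distribution
H₁: observed counts differ from expected distribution
df = k - 1 = 3
χ² = Σ(O - E)²/E
   = (54 - 45.5)²/45.5 + (33 - 45.5)²/45.5 + (55 - 45.5)²/45.5 + (40 - 45.5)²/45.5
   = 1.588 + 3.434 + 1.984 + 0.665
   = 7.67
p-value = 0.0533

Since p-value > α = 0.01, we fail to reject H₀.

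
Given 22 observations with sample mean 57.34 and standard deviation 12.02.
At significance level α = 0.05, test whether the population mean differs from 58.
One-sample t-test:
H₀: μ = 58
H₁: μ ≠ 58
df = n - 1 = 21
t = (x̄ - μ₀) / (s/√n) = (57.34 - 58) / (12.02/√22) = -0.258
p-value = 0.7993

Since p-value > α = 0.05, we fail to reject H₀.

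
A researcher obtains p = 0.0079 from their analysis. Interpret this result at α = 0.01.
Since p = 0.0079 < α = 0.01, reject H₀.
There is sufficient evidence to reject the null hypothesis; the result is statistically significant at the 0.01 level.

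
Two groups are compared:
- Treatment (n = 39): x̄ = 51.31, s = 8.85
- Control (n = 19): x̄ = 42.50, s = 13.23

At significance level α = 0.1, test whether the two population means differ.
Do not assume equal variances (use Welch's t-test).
Welch's two-sample t-test:
H₀: μ₁ = μ₂
H₁: μ₁ ≠ μ₂
s₁²/n₁ = 8.85²/39 = 2.0083,  s₂²/n₂ = 13.23²/19 = 9.2123
SE = √(s₁²/n₁ + s₂²/n₂) = √(2.0083 + 9.2123) = 3.3497
df (Welch-Satterthwaite) = (s₁²/n₁ + s₂²/n₂)² / [(s₁²/n₁)²/(n₁-1) + (s₂²/n₂)²/(n₂-1)] ≈ 26.12
t = (x̄₁ - x̄₂) / SE = (51.31 - 42.50) / 3.3497 = 8.81 / 3.3497 = 2.630
p-value = 0.0141

Since p-value < α = 0.1, we reject H₀.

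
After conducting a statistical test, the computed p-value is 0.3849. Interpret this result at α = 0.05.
Since p = 0.3849 > α = 0.05, fail to reject H₀.
There is insufficient evidence to reject the null hypothesis; the result is not statistically significant at the 0.05 level.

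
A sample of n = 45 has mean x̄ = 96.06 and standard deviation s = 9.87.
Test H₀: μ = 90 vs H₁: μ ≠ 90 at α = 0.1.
One-sample t-test:
H₀: μ = 90
H₁: μ ≠ 90
df = n - 1 = 44
t = (x̄ - μ₀) / (s/√n) = (96.06 - 90) / (9.87/√45) = 4.119
p-value = 0.0002

Since p-value < α = 0.1, we reject H₀.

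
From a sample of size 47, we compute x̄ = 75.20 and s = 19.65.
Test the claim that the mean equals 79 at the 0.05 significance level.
One-sample t-test:
H₀: μ = 79
H₁: μ ≠ 79
df = n - 1 = 46
t = (x̄ - μ₀) / (s/√n) = (75.20 - 79) / (19.65/√47) = -1.326
p-value = 0.1915

Since p-value > α = 0.05, we fail to reject H₀.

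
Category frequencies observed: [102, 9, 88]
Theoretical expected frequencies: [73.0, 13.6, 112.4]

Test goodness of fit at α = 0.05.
Chi-square goodness of fit test:
H₀: observed counts match expected distribution
H₁: observed counts differ from expected distribution
df = k - 1 = 2
χ² = Σ(O - E)²/E
   = (102 - 73.0)²/73.0 + (9 - 13.6)²/13.6 + (88 - 112.4)²/112.4
   = 11.521 + 1.556 + 5.297
   = 18.37
p-value = 0.0001

Since p-value < α = 0.05, we reject H₀.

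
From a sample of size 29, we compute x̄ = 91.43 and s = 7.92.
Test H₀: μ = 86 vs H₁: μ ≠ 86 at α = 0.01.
One-sample t-test:
H₀: μ = 86
H₁: μ ≠ 86
df = n - 1 = 28
t = (x̄ - μ₀) / (s/√n) = (91.43 - 86) / (7.92/√29) = 3.692
p-value = 0.0010

Since p-value < α = 0.01, we reject H₀.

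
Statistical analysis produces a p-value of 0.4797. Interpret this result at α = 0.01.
Since p = 0.4797 > α = 0.01, fail to reject H₀.
There is insufficient evidence to reject the null hypothesis; the result is not statistically significant at the 0.01 level.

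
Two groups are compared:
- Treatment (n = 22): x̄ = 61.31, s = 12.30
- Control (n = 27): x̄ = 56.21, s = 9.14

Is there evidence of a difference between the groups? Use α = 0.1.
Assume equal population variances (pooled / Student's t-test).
Student's two-sample t-test (equal variances):
H₀: μ₁ = μ₂
H₁: μ₁ ≠ μ₂
df = n₁ + n₂ - 2 = 47
Pooled variance s_p² = [(n₁-1)s₁² + (n₂-1)s₂²] / (n₁ + n₂ - 2) = [(21)(12.30²) + (26)(9.14²)] / 47 = 113.8111
SE = √(s_p²(1/n₁ + 1/n₂)) = √(113.8111 × (1/22 + 1/27)) = 3.0641
t = (x̄₁ - x̄₂) / SE = (61.31 - 56.21) / 3.0641 = 5.10 / 3.0641 = 1.664
p-value = 0.1027

Since p-value > α = 0.1, we fail to reject H₀.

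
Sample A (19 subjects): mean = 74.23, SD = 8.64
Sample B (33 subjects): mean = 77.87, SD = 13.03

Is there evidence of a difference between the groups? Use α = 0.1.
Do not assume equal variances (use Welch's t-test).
Welch's two-sample t-test:
H₀: μ₁ = μ₂
H₁: μ₁ ≠ μ₂
s₁²/n₁ = 8.64²/19 = 3.9289,  s₂²/n₂ = 13.03²/33 = 5.1449
SE = √(s₁²/n₁ + s₂²/n₂) = √(3.9289 + 5.1449) = 3.0123
df (Welch-Satterthwaite) = (s₁²/n₁ + s₂²/n₂)² / [(s₁²/n₁)²/(n₁-1) + (s₂²/n₂)²/(n₂-1)] ≈ 48.87
t = (x̄₁ - x̄₂) / SE = (74.23 - 77.87) / 3.0123 = -3.64 / 3.0123 = -1.208
p-value = 0.2327

Since p-value > α = 0.1, we fail to reject H₀.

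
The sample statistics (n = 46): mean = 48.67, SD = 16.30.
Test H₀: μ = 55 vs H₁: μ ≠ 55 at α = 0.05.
One-sample t-test:
H₀: μ = 55
H₁: μ ≠ 55
df = n - 1 = 45
t = (x̄ - μ₀) / (s/√n) = (48.67 - 55) / (16.30/√46) = -2.634
p-value = 0.0115

Since p-value < α = 0.05, we reject H₀.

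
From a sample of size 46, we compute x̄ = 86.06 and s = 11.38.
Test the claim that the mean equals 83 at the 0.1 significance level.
One-sample t-test:
H₀: μ = 83
H₁: μ ≠ 83
df = n - 1 = 45
t = (x̄ - μ₀) / (s/√n) = (86.06 - 83) / (11.38/√46) = 1.824
p-value = 0.0748

Since p-value < α = 0.1, we reject H₀.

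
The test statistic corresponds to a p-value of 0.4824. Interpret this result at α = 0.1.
Since p = 0.4824 > α = 0.1, fail to reject H₀.
There is insufficient evidence to reject the null hypothesis; the result is not statistically significant at the 0.1 level.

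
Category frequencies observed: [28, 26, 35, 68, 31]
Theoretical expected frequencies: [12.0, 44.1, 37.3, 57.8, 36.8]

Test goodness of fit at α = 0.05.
Chi-square goodness of fit test:
H₀: observed counts match expected distribution
H₁: observed counts differ from expected distribution
df = k - 1 = 4
χ² = Σ(O - E)²/E
   = (28 - 12.0)²/12.0 + (26 - 44.1)²/44.1 + (35 - 37.3)²/37.3 + (68 - 57.8)²/57.8 + (31 - 36.8)²/36.8
   = 21.333 + 7.429 + 0.142 + 1.800 + 0.914
   = 31.62
p-value < 0.0001

Since p-value < α = 0.05, we reject H₀.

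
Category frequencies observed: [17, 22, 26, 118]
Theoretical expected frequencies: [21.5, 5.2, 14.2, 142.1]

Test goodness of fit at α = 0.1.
Chi-square goodness of fit test:
H₀: observed counts match expected distribution
H₁: observed counts differ from expected distribution
df = k - 1 = 3
χ² = Σ(O - E)²/E
   = (17 - 21.5)²/21.5 + (22 - 5.2)²/5.2 + (26 - 14.2)²/14.2 + (118 - 142.1)²/142.1
   = 0.942 + 54.277 + 9.806 + 4.087
   = 69.11
p-value < 0.0001

Since p-value < α = 0.1, we reject H₀.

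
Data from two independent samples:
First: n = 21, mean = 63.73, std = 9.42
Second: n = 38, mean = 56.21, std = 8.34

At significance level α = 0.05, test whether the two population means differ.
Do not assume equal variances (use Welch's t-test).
Welch's two-sample t-test:
H₀: μ₁ = μ₂
H₁: μ₁ ≠ μ₂
s₁²/n₁ = 9.42²/21 = 4.2255,  s₂²/n₂ = 8.34²/38 = 1.8304
SE = √(s₁²/n₁ + s₂²/n₂) = √(4.2255 + 1.8304) = 2.4609
df (Welch-Satterthwaite) = (s₁²/n₁ + s₂²/n₂)² / [(s₁²/n₁)²/(n₁-1) + (s₂²/n₂)²/(n₂-1)] ≈ 37.30
t = (x̄₁ - x̄₂) / SE = (63.73 - 56.21) / 2.4609 = 7.52 / 2.4609 = 3.056
p-value = 0.0041

Since p-value < α = 0.05, we reject H₀.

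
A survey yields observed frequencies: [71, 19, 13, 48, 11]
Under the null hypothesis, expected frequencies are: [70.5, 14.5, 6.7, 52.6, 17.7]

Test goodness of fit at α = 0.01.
Chi-square goodness of fit test:
H₀: observed counts match expected distribution
H₁: observed counts differ from expected distribution
df = k - 1 = 4
χ² = Σ(O - E)²/E
   = (71 - 70.5)²/70.5 + (19 - 14.5)²/14.5 + (13 - 6.7)²/6.7 + (48 - 52.6)²/52.6 + (11 - 17.7)²/17.7
   = 0.004 + 1.397 + 5.924 + 0.402 + 2.536
   = 10.26
p-value = 0.0362

Since p-value > α = 0.01, we fail to reject H₀.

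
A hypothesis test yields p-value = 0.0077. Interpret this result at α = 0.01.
Since p = 0.0077 < α = 0.01, reject H₀.
There is sufficient evidence to reject the null hypothesis; the result is statistically significant at the 0.01 level.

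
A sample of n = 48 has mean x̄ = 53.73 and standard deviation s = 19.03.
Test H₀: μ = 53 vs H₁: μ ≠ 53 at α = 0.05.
One-sample t-test:
H₀: μ = 53
H₁: μ ≠ 53
df = n - 1 = 47
t = (x̄ - μ₀) / (s/√n) = (53.73 - 53) / (19.03/√48) = 0.266
p-value = 0.7916

Since p-value > α = 0.05, we fail to reject H₀.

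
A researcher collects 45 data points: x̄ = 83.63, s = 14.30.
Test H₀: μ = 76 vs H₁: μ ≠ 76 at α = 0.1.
One-sample t-test:
H₀: μ = 76
H₁: μ ≠ 76
df = n - 1 = 44
t = (x̄ - μ₀) / (s/√n) = (83.63 - 76) / (14.30/√45) = 3.579
p-value = 0.0009

Since p-value < α = 0.1, we reject H₀.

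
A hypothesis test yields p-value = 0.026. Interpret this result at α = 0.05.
Since p = 0.026 < α = 0.05, reject H₀.
There is sufficient evidence to reject the null hypothesis; the result is statistically significant at the 0.05 level.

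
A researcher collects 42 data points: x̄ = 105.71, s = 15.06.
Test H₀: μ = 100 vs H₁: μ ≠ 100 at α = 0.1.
One-sample t-test:
H₀: μ = 100
H₁: μ ≠ 100
df = n - 1 = 41
t = (x̄ - μ₀) / (s/√n) = (105.71 - 100) / (15.06/√42) = 2.457
p-value = 0.0183

Since p-value < α = 0.1, we reject H₀.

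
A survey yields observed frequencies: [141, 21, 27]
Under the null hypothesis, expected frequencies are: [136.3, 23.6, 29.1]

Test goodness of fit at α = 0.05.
Chi-square goodness of fit test:
H₀: observed counts match expected distribution
H₁: observed counts differ from expected distribution
df = k - 1 = 2
χ² = Σ(O - E)²/E
   = (141 - 136.3)²/136.3 + (21 - 23.6)²/23.6 + (27 - 29.1)²/29.1
   = 0.162 + 0.286 + 0.152
   = 0.60
p-value = 0.7408

Since p-value > α = 0.05, we fail to reject H₀.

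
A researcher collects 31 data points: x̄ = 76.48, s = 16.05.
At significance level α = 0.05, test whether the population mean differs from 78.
One-sample t-test:
H₀: μ = 78
H₁: μ ≠ 78
df = n - 1 = 30
t = (x̄ - μ₀) / (s/√n) = (76.48 - 78) / (16.05/√31) = -0.527
p-value = 0.6019

Since p-value > α = 0.05, we fail to reject H₀.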